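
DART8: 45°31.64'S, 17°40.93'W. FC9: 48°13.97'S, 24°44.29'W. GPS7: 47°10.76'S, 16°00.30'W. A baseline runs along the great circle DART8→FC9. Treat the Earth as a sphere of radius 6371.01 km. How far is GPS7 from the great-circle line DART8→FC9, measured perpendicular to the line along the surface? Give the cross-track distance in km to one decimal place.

224.1 km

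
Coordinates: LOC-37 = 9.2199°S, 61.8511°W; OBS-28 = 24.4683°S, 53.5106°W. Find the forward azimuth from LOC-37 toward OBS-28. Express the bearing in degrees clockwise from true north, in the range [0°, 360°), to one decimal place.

153.5°

Δλ = 8.3405°
y = sin Δλ · cos φ₂ = 0.132028
x = cos φ₁ sin φ₂ − sin φ₁ cos φ₂ cos Δλ = -0.264547
θ = atan2(y, x) = 153.4774° → 153.4774° (mod 360°)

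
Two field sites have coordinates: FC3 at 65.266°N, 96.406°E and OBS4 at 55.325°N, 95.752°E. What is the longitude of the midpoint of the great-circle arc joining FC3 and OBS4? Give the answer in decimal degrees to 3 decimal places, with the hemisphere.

Bx = cos φ₂ cos Δλ = 0.568884,  By = cos φ₂ sin Δλ = -0.006494
φₘ = atan2(sin φ₁ + sin φ₂, √((cos φ₁ + Bx)² + By²)) = 60.29589°
λₘ = λ₁ + atan2(By, cos φ₁ + Bx) = 96.02915°

96.029°E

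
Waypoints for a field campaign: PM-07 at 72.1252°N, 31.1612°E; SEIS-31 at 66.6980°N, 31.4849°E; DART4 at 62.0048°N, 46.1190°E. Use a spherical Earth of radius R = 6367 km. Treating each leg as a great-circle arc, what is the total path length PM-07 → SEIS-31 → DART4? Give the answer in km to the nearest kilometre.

1476 km

PM-07→SEIS-31: c = 0.094743 rad, d = 603.23 km
SEIS-31→DART4: c = 0.137050 rad, d = 872.60 km
Total = 603.23 + 872.60 = 1475.83 km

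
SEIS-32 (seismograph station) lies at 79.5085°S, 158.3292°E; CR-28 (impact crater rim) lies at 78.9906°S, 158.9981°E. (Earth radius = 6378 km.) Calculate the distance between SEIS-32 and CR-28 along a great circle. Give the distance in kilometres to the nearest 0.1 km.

Δφ = 0.5179°,  Δλ = 0.6689°
a = sin²(Δφ/2) + cos φ₁ cos φ₂ sin²(Δλ/2) = 0.000022
c = 2·arcsin(√a) = 0.009298 rad = 0.5327°
d = R·c = 6378 × 0.009298 = 59.3 km

59.3 km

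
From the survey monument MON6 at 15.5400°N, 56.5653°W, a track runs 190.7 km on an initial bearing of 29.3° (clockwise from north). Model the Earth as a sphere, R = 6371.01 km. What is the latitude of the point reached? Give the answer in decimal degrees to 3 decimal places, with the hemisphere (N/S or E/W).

δ = d/R = 190.7/6371.01 = 0.029932 rad
φ₂ = arcsin(sin φ₁ cos δ + cos φ₁ sin δ cos θ)
   = arcsin(0.26791·0.99955 + 0.96344·0.02993·0.87207) = 17.03383°
λ₂ = λ₁ + atan2(sin θ sin δ cos φ₁, cos δ − sin φ₁ sin φ₂) = -55.68760°

17.034°N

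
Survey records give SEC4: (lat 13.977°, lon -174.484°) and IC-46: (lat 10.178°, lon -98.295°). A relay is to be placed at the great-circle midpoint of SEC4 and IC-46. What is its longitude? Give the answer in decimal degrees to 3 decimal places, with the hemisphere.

Bx = cos φ₂ cos Δλ = 0.234963,  By = cos φ₂ sin Δλ = 0.955807
φₘ = atan2(sin φ₁ + sin φ₂, √((cos φ₁ + Bx)² + By²)) = 15.20988°
λₘ = λ₁ + atan2(By, cos φ₁ + Bx) = -136.07076°

136.071°W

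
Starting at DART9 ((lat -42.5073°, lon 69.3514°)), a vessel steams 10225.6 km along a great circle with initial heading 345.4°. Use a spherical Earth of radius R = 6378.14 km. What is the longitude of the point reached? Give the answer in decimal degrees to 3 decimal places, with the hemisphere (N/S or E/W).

47.543°E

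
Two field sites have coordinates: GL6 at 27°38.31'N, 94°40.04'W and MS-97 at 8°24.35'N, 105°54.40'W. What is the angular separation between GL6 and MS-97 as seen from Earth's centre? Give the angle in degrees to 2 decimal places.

GL6: φ = +27.63850°, λ = -94.66733°
MS-97: φ = +8.40583°, λ = -105.90667°
Δφ = -19.2327°,  Δλ = -11.2393°
a = sin²(Δφ/2) + cos φ₁ cos φ₂ sin²(Δλ/2) = 0.036309
c = 2·arcsin(√a) = 0.383445 rad = 21.9698°

21.97°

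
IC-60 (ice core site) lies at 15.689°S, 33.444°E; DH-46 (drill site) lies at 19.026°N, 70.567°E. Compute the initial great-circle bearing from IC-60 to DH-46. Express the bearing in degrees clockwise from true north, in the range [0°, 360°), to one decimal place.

Δλ = 37.1230°
y = sin Δλ · cos φ₂ = 0.570558
x = cos φ₁ sin φ₂ − sin φ₁ cos φ₂ cos Δλ = 0.517687
θ = atan2(y, x) = 47.7815° → 47.7815° (mod 360°)

47.8°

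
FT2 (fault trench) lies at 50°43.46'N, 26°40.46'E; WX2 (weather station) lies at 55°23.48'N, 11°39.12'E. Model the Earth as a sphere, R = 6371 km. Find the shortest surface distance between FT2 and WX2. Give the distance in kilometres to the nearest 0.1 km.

FT2: φ = +50.72433°, λ = +26.67433°
WX2: φ = +55.39133°, λ = +11.65200°
Δφ = 4.6670°,  Δλ = -15.0223°
a = sin²(Δφ/2) + cos φ₁ cos φ₂ sin²(Δλ/2) = 0.007802
c = 2·arcsin(√a) = 0.176885 rad = 10.1348°
d = R·c = 6371 × 0.176885 = 1126.9 km

1126.9 km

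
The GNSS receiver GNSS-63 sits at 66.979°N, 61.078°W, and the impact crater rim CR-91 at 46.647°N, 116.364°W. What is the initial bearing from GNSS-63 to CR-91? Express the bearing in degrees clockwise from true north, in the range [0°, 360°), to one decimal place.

Δλ = -55.2860°
y = sin Δλ · cos φ₂ = -0.564299
x = cos φ₁ sin φ₂ − sin φ₁ cos φ₂ cos Δλ = -0.075448
θ = atan2(y, x) = -97.6154° → 262.3846° (mod 360°)

262.4°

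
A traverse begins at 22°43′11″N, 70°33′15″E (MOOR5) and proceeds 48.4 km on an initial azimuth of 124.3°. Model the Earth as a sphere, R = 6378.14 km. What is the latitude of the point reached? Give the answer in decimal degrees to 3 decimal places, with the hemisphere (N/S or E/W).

MOOR5: φ = +22.71972°, λ = +70.55417°
δ = d/R = 48.4/6378.14 = 0.007588 rad
φ₂ = arcsin(sin φ₁ cos δ + cos φ₁ sin δ cos θ)
   = arcsin(0.38622·0.99997 + 0.92241·0.00759·-0.56353) = 22.47424°
λ₂ = λ₁ + atan2(sin θ sin δ cos φ₁, cos δ − sin φ₁ sin φ₂) = 70.94286°

22.474°N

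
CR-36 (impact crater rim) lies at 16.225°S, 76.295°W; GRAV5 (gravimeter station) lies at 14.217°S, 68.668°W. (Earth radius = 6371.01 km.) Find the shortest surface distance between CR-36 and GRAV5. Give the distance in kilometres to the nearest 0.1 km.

848.2 km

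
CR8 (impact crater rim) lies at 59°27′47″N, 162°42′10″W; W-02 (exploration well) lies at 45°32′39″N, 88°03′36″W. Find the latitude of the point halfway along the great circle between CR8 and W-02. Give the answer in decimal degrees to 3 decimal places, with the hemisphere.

CR8: φ = +59.46306°, λ = -162.70278°
W-02: φ = +45.54417°, λ = -88.06000°
Bx = cos φ₂ cos Δλ = 0.185481,  By = cos φ₂ sin Δλ = 0.675352
φₘ = atan2(sin φ₁ + sin φ₂, √((cos φ₁ + Bx)² + By²)) = 58.42483°
λₘ = λ₁ + atan2(By, cos φ₁ + Bx) = -118.46543°

58.425°N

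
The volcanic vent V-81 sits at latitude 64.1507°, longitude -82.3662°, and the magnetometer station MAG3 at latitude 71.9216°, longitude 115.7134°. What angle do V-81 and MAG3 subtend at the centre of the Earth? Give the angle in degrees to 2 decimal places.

43.37°

Δφ = 7.7709°,  Δλ = -161.9204°
a = sin²(Δφ/2) + cos φ₁ cos φ₂ sin²(Δλ/2) = 0.136552
c = 2·arcsin(√a) = 0.757005 rad = 43.3732°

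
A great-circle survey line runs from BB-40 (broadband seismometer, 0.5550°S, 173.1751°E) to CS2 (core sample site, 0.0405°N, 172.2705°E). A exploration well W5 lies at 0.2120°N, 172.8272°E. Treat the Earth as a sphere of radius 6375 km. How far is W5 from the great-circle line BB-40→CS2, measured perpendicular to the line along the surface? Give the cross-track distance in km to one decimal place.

δ₁₃ = central angle BB-40→W5 = 0.014699 rad  (haversine)
θ₁₃ = bearing BB-40→W5 = 335.601°,  θ₁₂ = bearing BB-40→CS2 = 303.355°
dₓₜ = R·arcsin(sin δ₁₃ · sin(θ₁₃ − θ₁₂)) = 6375·arcsin(0.01470·sin(32.246°)) = 49.998 km
|dₓₜ| = 49.998 km

50.0 km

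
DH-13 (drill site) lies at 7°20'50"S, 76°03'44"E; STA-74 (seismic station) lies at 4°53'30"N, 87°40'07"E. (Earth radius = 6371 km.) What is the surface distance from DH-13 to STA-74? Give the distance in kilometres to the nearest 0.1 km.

1873.6 km

DH-13: φ = -7.34722°, λ = +76.06222°
STA-74: φ = +4.89167°, λ = +87.66861°
Δφ = 12.2389°,  Δλ = 11.6064°
a = sin²(Δφ/2) + cos φ₁ cos φ₂ sin²(Δλ/2) = 0.021467
c = 2·arcsin(√a) = 0.294088 rad = 16.8500°
d = R·c = 6371 × 0.294088 = 1873.6 km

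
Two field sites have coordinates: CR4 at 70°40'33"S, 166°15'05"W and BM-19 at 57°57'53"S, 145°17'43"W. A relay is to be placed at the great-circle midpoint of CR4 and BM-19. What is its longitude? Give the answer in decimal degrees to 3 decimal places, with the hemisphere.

CR4: φ = -70.67583°, λ = -166.25139°
BM-19: φ = -57.96472°, λ = -145.29528°
Bx = cos φ₂ cos Δλ = 0.495355,  By = cos φ₂ sin Δλ = 0.189714
φₘ = atan2(sin φ₁ + sin φ₂, √((cos φ₁ + Bx)² + By²)) = -64.67427°
λₘ = λ₁ + atan2(By, cos φ₁ + Bx) = -153.32021°

153.320°W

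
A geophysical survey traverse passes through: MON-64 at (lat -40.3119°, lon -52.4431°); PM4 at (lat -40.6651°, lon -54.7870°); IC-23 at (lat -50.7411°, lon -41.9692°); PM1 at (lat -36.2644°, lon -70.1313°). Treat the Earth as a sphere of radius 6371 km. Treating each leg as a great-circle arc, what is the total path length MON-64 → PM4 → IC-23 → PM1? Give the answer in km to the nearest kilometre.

4453 km

MON-64→PM4: c = 0.031716 rad, d = 202.07 km
PM4→IC-23: c = 0.234568 rad, d = 1494.44 km
IC-23→PM1: c = 0.432682 rad, d = 2756.62 km
Total = 202.07 + 1494.44 + 2756.62 = 4453.12 km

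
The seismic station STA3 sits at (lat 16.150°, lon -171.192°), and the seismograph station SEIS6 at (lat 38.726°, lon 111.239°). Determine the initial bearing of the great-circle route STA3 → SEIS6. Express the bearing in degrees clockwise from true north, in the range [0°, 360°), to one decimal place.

Δλ = -77.5690°
y = sin Δλ · cos φ₂ = -0.761857
x = cos φ₁ sin φ₂ − sin φ₁ cos φ₂ cos Δλ = 0.554196
θ = atan2(y, x) = -53.9668° → 306.0332° (mod 360°)

306.0°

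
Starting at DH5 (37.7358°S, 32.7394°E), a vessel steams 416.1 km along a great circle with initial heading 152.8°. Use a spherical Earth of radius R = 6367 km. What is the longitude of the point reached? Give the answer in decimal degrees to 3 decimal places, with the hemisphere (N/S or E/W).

35.008°E

δ = d/R = 416.1/6367 = 0.065353 rad
φ₂ = arcsin(sin φ₁ cos δ + cos φ₁ sin δ cos θ)
   = arcsin(-0.61202·0.99787 + 0.79084·0.06531·-0.88942) = -41.04490°
λ₂ = λ₁ + atan2(sin θ sin δ cos φ₁, cos δ − sin φ₁ sin φ₂) = 35.00778°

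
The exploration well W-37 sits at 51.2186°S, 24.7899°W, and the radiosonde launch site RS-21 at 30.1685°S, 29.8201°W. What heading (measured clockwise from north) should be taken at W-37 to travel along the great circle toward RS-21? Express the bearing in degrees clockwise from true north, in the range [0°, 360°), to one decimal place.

Δλ = -5.0302°
y = sin Δλ · cos φ₂ = -0.075805
x = cos φ₁ sin φ₂ − sin φ₁ cos φ₂ cos Δλ = 0.356588
θ = atan2(y, x) = -12.0014° → 347.9986° (mod 360°)

348.0°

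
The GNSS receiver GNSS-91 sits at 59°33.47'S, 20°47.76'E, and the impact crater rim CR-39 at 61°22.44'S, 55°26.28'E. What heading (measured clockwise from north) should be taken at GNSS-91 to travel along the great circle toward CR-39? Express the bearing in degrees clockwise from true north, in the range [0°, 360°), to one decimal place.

111.1°

GNSS-91: φ = -59.55783°, λ = +20.79600°
CR-39: φ = -61.37400°, λ = +55.43800°
Δλ = 34.6420°
y = sin Δλ · cos φ₂ = 0.272337
x = cos φ₁ sin φ₂ − sin φ₁ cos φ₂ cos Δλ = -0.104917
θ = atan2(y, x) = 111.0690° → 111.0690° (mod 360°)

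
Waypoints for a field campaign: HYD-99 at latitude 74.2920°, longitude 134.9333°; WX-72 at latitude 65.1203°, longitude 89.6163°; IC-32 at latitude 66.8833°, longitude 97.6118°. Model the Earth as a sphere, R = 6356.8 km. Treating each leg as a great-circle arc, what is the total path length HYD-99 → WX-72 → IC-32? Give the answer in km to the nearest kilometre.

2358 km

HYD-99→WX-72: c = 0.306461 rad, d = 1948.11 km
WX-72→IC-32: c = 0.064494 rad, d = 409.98 km
Total = 1948.11 + 409.98 = 2358.09 km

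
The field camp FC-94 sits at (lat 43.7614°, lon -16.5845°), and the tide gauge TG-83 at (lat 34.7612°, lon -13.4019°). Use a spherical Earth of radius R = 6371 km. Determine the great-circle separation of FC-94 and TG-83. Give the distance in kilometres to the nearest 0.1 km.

1037.4 km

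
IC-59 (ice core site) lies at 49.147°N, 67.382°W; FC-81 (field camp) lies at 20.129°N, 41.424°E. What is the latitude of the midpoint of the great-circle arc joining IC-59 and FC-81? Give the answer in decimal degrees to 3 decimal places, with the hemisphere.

49.027°N

Bx = cos φ₂ cos Δλ = -0.302675,  By = cos φ₂ sin Δλ = 0.888796
φₘ = atan2(sin φ₁ + sin φ₂, √((cos φ₁ + Bx)² + By²)) = 49.02712°
λₘ = λ₁ + atan2(By, cos φ₁ + Bx) = 1.04329°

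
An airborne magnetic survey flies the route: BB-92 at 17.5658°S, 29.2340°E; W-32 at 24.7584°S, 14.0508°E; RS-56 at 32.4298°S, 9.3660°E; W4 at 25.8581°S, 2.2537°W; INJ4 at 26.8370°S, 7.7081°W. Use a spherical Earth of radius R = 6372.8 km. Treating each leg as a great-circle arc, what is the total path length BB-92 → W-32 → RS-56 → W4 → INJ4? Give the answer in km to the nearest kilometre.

4630 km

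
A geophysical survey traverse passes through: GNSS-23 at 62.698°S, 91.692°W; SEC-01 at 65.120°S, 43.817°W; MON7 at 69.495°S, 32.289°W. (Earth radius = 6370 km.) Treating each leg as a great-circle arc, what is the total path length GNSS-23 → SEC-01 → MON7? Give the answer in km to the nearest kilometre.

2991 km

GNSS-23→SEC-01: c = 0.360928 rad, d = 2299.11 km
SEC-01→MON7: c = 0.108560 rad, d = 691.52 km
Total = 2299.11 + 691.52 = 2990.64 km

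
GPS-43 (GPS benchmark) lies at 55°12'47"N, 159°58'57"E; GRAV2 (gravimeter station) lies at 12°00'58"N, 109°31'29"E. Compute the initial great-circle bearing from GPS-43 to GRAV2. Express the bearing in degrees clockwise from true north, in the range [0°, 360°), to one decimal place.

GPS-43: φ = +55.21306°, λ = +159.98250°
GRAV2: φ = +12.01611°, λ = +109.52472°
Δλ = -50.4578°
y = sin Δλ · cos φ₂ = -0.754259
x = cos φ₁ sin φ₂ − sin φ₁ cos φ₂ cos Δλ = -0.392632
θ = atan2(y, x) = -117.4994° → 242.5006° (mod 360°)

242.5°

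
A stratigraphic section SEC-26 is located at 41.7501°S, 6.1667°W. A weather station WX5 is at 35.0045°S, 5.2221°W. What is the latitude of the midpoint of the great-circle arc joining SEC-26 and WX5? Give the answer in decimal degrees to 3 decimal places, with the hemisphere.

38.378°S

Bx = cos φ₂ cos Δλ = 0.818996,  By = cos φ₂ sin Δλ = 0.013503
φₘ = atan2(sin φ₁ + sin φ₂, √((cos φ₁ + Bx)² + By²)) = -38.37825°
λₘ = λ₁ + atan2(By, cos φ₁ + Bx) = -5.67236°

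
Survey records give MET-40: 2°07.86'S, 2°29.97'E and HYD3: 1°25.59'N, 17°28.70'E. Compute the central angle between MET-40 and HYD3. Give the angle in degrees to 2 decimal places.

MET-40: φ = -2.13100°, λ = +2.49950°
HYD3: φ = +1.42650°, λ = +17.47833°
Δφ = 3.5575°,  Δλ = 14.9788°
a = sin²(Δφ/2) + cos φ₁ cos φ₂ sin²(Δλ/2) = 0.017936
c = 2·arcsin(√a) = 0.268656 rad = 15.3929°

15.39°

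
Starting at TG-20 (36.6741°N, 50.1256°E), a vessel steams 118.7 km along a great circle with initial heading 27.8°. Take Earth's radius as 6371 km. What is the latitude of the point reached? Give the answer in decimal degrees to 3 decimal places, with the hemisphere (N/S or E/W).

δ = d/R = 118.7/6371 = 0.018631 rad
φ₂ = arcsin(sin φ₁ cos δ + cos φ₁ sin δ cos θ)
   = arcsin(0.59726·0.99983 + 0.80205·0.01863·0.88458) = 37.61674°
λ₂ = λ₁ + atan2(sin θ sin δ cos φ₁, cos δ − sin φ₁ sin φ₂) = 50.75411°

37.617°N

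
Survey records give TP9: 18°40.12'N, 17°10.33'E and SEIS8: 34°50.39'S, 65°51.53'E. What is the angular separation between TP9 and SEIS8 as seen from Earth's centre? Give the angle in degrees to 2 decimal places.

70.70°

TP9: φ = +18.66867°, λ = +17.17217°
SEIS8: φ = -34.83983°, λ = +65.85883°
Δφ = -53.5085°,  Δλ = 48.6867°
a = sin²(Δφ/2) + cos φ₁ cos φ₂ sin²(Δλ/2) = 0.334766
c = 2·arcsin(√a) = 1.233998 rad = 70.7029°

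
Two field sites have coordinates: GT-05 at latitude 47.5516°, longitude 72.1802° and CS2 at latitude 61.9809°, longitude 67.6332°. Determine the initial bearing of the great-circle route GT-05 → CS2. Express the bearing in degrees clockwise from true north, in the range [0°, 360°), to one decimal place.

Δλ = -4.5470°
y = sin Δλ · cos φ₂ = -0.037242
x = cos φ₁ sin φ₂ − sin φ₁ cos φ₂ cos Δλ = 0.250276
θ = atan2(y, x) = -8.4636° → 351.5364° (mod 360°)

351.5°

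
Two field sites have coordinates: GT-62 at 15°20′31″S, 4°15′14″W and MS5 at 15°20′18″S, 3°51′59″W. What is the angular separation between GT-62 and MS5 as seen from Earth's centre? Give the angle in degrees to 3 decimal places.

GT-62: φ = -15.34194°, λ = -4.25389°
MS5: φ = -15.33833°, λ = -3.86639°
Δφ = 0.0036°,  Δλ = 0.3875°
a = sin²(Δφ/2) + cos φ₁ cos φ₂ sin²(Δλ/2) = 0.000011
c = 2·arcsin(√a) = 0.006522 rad = 0.3737°

0.374°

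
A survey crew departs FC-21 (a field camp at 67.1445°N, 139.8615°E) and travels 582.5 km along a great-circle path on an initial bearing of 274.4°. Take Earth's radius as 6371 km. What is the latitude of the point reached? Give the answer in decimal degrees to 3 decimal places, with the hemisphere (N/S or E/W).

66.979°N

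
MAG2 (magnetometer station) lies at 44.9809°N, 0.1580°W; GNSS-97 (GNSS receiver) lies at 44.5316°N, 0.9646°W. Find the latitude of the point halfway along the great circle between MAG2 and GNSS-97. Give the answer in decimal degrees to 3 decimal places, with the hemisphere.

44.757°N

Bx = cos φ₂ cos Δλ = 0.712793,  By = cos φ₂ sin Δλ = -0.010035
φₘ = atan2(sin φ₁ + sin φ₂, √((cos φ₁ + Bx)² + By²)) = 44.75696°
λₘ = λ₁ + atan2(By, cos φ₁ + Bx) = -0.56287°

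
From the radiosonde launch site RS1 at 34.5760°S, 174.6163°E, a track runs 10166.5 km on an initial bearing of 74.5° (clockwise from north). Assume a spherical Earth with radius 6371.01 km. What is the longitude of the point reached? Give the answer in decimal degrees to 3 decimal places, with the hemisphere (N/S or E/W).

103.132°W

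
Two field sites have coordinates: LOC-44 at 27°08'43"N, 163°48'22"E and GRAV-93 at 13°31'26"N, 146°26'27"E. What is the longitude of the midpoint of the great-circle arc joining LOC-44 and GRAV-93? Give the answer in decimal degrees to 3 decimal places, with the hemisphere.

LOC-44: φ = +27.14528°, λ = +163.80611°
GRAV-93: φ = +13.52389°, λ = +146.44083°
Bx = cos φ₂ cos Δλ = 0.927958,  By = cos φ₂ sin Δλ = -0.290187
φₘ = atan2(sin φ₁ + sin φ₂, √((cos φ₁ + Bx)² + By²)) = 20.55029°
λₘ = λ₁ + atan2(By, cos φ₁ + Bx) = 154.73620°

154.736°E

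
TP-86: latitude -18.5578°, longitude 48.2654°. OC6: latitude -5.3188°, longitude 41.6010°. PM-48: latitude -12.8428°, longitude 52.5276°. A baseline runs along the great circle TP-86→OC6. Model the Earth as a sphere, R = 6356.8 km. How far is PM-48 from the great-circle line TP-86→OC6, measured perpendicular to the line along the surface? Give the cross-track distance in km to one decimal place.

δ₁₃ = central angle TP-86→PM-48 = 0.122769 rad  (haversine)
θ₁₃ = bearing TP-86→PM-48 = 36.279°,  θ₁₂ = bearing TP-86→OC6 = 333.009°
dₓₜ = R·arcsin(sin δ₁₃ · sin(θ₁₃ − θ₁₂)) = 6356.8·arcsin(0.12246·sin(-296.730°)) = 696.664 km
|dₓₜ| = 696.664 km

696.7 km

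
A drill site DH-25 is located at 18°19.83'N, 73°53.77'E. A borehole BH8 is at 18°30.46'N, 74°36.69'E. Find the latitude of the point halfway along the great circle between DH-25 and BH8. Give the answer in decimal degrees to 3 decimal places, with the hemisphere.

18.419°N

DH-25: φ = +18.33050°, λ = +73.89617°
BH8: φ = +18.50767°, λ = +74.61150°
Bx = cos φ₂ cos Δλ = 0.948207,  By = cos φ₂ sin Δλ = 0.011839
φₘ = atan2(sin φ₁ + sin φ₂, √((cos φ₁ + Bx)² + By²)) = 18.41942°
λₘ = λ₁ + atan2(By, cos φ₁ + Bx) = 74.25365°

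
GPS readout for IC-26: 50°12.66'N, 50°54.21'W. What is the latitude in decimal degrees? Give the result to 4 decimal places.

50° + 12.66′/60 = 50 + 0.21100 = 50.2110°

50.2110°N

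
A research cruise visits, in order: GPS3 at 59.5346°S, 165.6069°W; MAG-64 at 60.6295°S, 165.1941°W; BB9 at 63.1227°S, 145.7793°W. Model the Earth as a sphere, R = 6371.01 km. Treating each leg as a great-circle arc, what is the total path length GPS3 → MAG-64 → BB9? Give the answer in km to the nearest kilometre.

GPS3→MAG-64: c = 0.019444 rad, d = 123.88 km
MAG-64→BB9: c = 0.164835 rad, d = 1050.17 km
Total = 123.88 + 1050.17 = 1174.05 km

1174 km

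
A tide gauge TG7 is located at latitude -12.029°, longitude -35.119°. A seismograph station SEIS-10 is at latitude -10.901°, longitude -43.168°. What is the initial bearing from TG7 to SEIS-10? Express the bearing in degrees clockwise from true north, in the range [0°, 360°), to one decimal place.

Δλ = -8.0490°
y = sin Δλ · cos φ₂ = -0.137493
x = cos φ₁ sin φ₂ − sin φ₁ cos φ₂ cos Δλ = 0.017670
θ = atan2(y, x) = -82.6768° → 277.3232° (mod 360°)

277.3°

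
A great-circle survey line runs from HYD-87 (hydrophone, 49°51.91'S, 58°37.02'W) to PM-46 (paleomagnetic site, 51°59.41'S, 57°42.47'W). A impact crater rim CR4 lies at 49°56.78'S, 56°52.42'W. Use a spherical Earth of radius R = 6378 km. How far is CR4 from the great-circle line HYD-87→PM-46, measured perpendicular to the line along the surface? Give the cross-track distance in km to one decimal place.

HYD-87: φ = -49.86517°, λ = -58.61700°
PM-46: φ = -51.99017°, λ = -57.70783°
CR4: φ = -49.94633°, λ = -56.87367°
δ₁₃ = central angle HYD-87→CR4 = 0.019647 rad  (haversine)
θ₁₃ = bearing HYD-87→CR4 = 94.801°,  θ₁₂ = bearing HYD-87→PM-46 = 165.260°
dₓₜ = R·arcsin(sin δ₁₃ · sin(θ₁₃ − θ₁₂)) = 6378·arcsin(0.01965·sin(-70.459°)) = -118.090 km
|dₓₜ| = 118.090 km

118.1 km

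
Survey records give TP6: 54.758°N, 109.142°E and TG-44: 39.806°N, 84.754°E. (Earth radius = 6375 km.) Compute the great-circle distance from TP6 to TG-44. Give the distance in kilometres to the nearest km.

2458 km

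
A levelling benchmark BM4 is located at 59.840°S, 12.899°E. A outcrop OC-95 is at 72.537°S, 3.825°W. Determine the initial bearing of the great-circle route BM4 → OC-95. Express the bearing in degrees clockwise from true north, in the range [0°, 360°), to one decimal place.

200.5°

Δλ = -16.7240°
y = sin Δλ · cos φ₂ = -0.086354
x = cos φ₁ sin φ₂ − sin φ₁ cos φ₂ cos Δλ = -0.230770
θ = atan2(y, x) = -159.4841° → 200.5159° (mod 360°)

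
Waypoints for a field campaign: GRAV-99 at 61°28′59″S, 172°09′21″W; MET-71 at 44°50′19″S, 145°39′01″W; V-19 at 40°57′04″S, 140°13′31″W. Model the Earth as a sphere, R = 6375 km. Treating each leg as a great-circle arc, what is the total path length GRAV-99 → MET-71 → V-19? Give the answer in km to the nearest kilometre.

GRAV-99: φ = -61.48306°, λ = -172.15583°
MET-71: φ = -44.83861°, λ = -145.65028°
V-19: φ = -40.95111°, λ = -140.22528°
GRAV-99→MET-71: c = 0.396243 rad, d = 2526.05 km
MET-71→V-19: c = 0.096989 rad, d = 618.31 km
Total = 2526.05 + 618.31 = 3144.36 km

3144 km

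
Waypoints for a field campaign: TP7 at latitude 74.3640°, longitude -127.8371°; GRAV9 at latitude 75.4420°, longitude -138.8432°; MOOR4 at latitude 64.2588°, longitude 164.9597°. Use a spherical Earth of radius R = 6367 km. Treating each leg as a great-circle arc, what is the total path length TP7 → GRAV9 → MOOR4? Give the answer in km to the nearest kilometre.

TP7→GRAV9: c = 0.053356 rad, d = 339.72 km
GRAV9→MOOR4: c = 0.369304 rad, d = 2351.36 km
Total = 339.72 + 2351.36 = 2691.08 km

2691 km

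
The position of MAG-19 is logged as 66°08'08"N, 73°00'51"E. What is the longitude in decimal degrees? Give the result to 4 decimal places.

73.0142°E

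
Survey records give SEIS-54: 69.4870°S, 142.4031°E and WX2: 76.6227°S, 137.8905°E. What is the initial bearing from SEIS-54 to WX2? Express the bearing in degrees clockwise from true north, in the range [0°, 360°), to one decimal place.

188.3°

Δλ = -4.5126°
y = sin Δλ · cos φ₂ = -0.018203
x = cos φ₁ sin φ₂ − sin φ₁ cos φ₂ cos Δλ = -0.124891
θ = atan2(y, x) = -171.7074° → 188.2926° (mod 360°)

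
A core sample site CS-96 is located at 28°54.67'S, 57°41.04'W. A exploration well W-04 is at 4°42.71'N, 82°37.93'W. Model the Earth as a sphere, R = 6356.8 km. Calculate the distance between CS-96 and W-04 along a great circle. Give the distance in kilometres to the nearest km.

CS-96: φ = -28.91117°, λ = -57.68400°
W-04: φ = +4.71183°, λ = -82.63217°
Δφ = 33.6230°,  Δλ = -24.9482°
a = sin²(Δφ/2) + cos φ₁ cos φ₂ sin²(Δλ/2) = 0.124353
c = 2·arcsin(√a) = 0.720776 rad = 41.2974°
d = R·c = 6356.8 × 0.720776 = 4581.8 km

4582 km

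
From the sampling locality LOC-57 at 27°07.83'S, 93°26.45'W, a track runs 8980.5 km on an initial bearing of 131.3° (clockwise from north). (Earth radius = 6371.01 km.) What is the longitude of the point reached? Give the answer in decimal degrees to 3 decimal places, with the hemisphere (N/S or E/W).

LOC-57: φ = -27.13050°, λ = -93.44083°
δ = d/R = 8980.5/6371.01 = 1.409588 rad
φ₂ = arcsin(sin φ₁ cos δ + cos φ₁ sin δ cos θ)
   = arcsin(-0.45602·0.16051 + 0.88997·0.98703·-0.66000) = -40.76528°
λ₂ = λ₁ + atan2(sin θ sin δ cos φ₁, cos δ − sin φ₁ sin φ₂) = 8.30796°

8.308°E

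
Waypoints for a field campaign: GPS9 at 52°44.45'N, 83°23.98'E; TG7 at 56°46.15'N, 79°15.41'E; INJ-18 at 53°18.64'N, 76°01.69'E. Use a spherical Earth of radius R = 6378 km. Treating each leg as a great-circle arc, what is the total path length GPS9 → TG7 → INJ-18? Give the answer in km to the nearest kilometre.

GPS9: φ = +52.74083°, λ = +83.39967°
TG7: φ = +56.76917°, λ = +79.25683°
INJ-18: φ = +53.31067°, λ = +76.02817°
GPS9→TG7: c = 0.081723 rad, d = 521.23 km
TG7→INJ-18: c = 0.068438 rad, d = 436.50 km
Total = 521.23 + 436.50 = 957.73 km

958 km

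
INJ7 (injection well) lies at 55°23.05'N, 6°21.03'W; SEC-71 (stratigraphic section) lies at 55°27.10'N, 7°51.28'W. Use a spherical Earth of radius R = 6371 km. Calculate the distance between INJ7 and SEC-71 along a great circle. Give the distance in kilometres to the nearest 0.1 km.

INJ7: φ = +55.38417°, λ = -6.35050°
SEC-71: φ = +55.45167°, λ = -7.85467°
Δφ = 0.0675°,  Δλ = -1.5042°
a = sin²(Δφ/2) + cos φ₁ cos φ₂ sin²(Δλ/2) = 0.000056
c = 2·arcsin(√a) = 0.014947 rad = 0.8564°
d = R·c = 6371 × 0.014947 = 95.2 km

95.2 km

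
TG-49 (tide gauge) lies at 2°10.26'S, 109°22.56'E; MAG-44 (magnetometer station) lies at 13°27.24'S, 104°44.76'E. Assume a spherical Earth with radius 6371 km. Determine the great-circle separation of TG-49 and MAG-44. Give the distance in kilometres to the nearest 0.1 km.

TG-49: φ = -2.17100°, λ = +109.37600°
MAG-44: φ = -13.45400°, λ = +104.74600°
Δφ = -11.2830°,  Δλ = -4.6300°
a = sin²(Δφ/2) + cos φ₁ cos φ₂ sin²(Δλ/2) = 0.011249
c = 2·arcsin(√a) = 0.212525 rad = 12.1768°
d = R·c = 6371 × 0.212525 = 1354.0 km

1354.0 km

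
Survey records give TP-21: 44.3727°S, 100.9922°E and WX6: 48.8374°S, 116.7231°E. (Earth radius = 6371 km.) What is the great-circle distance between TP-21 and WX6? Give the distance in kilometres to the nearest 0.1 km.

Δφ = -4.4647°,  Δλ = 15.7309°
a = sin²(Δφ/2) + cos φ₁ cos φ₂ sin²(Δλ/2) = 0.010328
c = 2·arcsin(√a) = 0.203606 rad = 11.6658°
d = R·c = 6371 × 0.203606 = 1297.2 km

1297.2 km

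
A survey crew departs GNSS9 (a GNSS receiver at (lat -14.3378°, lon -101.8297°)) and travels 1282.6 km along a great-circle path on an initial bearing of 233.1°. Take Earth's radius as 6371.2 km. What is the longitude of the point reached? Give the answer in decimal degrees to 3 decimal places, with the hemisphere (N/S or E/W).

δ = d/R = 1282.6/6371.2 = 0.201312 rad
φ₂ = arcsin(sin φ₁ cos δ + cos φ₁ sin δ cos θ)
   = arcsin(-0.24764·0.97981 + 0.96885·0.19996·-0.60042) = -21.03602°
λ₂ = λ₁ + atan2(sin θ sin δ cos φ₁, cos δ − sin φ₁ sin φ₂) = -111.69419°

111.694°W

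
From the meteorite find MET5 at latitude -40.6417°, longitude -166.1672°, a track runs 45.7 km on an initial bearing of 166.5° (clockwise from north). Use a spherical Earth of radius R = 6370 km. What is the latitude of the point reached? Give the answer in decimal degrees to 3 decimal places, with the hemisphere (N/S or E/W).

41.041°S

δ = d/R = 45.7/6370 = 0.007174 rad
φ₂ = arcsin(sin φ₁ cos δ + cos φ₁ sin δ cos θ)
   = arcsin(-0.65133·0.99997 + 0.75880·0.00717·-0.97237) = -41.04133°
λ₂ = λ₁ + atan2(sin θ sin δ cos φ₁, cos δ − sin φ₁ sin φ₂) = -166.03997°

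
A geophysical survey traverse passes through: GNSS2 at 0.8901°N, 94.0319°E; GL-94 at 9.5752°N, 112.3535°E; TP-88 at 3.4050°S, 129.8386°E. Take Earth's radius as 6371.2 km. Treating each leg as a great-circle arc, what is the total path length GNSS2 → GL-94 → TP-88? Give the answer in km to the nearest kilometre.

GNSS2→GL-94: c = 0.352384 rad, d = 2245.11 km
GL-94→TP-88: c = 0.379184 rad, d = 2415.86 km
Total = 2245.11 + 2415.86 = 4660.97 km

4661 km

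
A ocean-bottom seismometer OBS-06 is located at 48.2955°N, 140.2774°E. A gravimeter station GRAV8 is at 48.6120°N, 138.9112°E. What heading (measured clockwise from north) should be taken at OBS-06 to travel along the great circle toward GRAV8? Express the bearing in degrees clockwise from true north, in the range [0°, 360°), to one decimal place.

Δλ = -1.3662°
y = sin Δλ · cos φ₂ = -0.015764
x = cos φ₁ sin φ₂ − sin φ₁ cos φ₂ cos Δλ = 0.005664
θ = atan2(y, x) = -70.2353° → 289.7647° (mod 360°)

289.8°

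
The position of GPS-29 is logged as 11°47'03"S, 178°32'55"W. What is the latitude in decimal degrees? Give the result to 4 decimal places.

11° + 47′/60 + 3″/3600 = 11 + 0.78333 + 0.00083 = 11.7842°

11.7842°S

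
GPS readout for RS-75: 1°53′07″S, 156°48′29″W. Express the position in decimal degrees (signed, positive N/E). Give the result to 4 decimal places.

-1.8853°, -156.8081°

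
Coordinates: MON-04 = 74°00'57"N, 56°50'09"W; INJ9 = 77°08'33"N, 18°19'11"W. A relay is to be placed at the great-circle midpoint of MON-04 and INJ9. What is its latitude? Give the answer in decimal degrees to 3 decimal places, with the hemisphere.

76.346°N

MON-04: φ = +74.01583°, λ = -56.83583°
INJ9: φ = +77.14250°, λ = -18.31972°
Bx = cos φ₂ cos Δλ = 0.174112,  By = cos φ₂ sin Δλ = 0.138575
φₘ = atan2(sin φ₁ + sin φ₂, √((cos φ₁ + Bx)² + By²)) = 76.34609°
λₘ = λ₁ + atan2(By, cos φ₁ + Bx) = -39.70138°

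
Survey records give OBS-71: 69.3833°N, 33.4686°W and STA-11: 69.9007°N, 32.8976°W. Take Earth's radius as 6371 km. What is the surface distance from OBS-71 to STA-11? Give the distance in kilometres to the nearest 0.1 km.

61.6 km

Δφ = 0.5174°,  Δλ = 0.5710°
a = sin²(Δφ/2) + cos φ₁ cos φ₂ sin²(Δλ/2) = 0.000023
c = 2·arcsin(√a) = 0.009673 rad = 0.5542°
d = R·c = 6371 × 0.009673 = 61.6 km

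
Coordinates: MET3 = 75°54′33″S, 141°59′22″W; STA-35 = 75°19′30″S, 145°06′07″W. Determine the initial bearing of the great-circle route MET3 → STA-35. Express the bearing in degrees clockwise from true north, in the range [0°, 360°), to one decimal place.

MET3: φ = -75.90917°, λ = -141.98944°
STA-35: φ = -75.32500°, λ = -145.10194°
Δλ = -3.1125°
y = sin Δλ · cos φ₂ = -0.013755
x = cos φ₁ sin φ₂ − sin φ₁ cos φ₂ cos Δλ = 0.009833
θ = atan2(y, x) = -54.4409° → 305.5591° (mod 360°)

305.6°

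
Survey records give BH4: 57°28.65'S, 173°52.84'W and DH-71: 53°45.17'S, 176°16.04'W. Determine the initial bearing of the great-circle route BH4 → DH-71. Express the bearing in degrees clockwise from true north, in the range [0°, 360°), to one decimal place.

BH4: φ = -57.47750°, λ = -173.88067°
DH-71: φ = -53.75283°, λ = -176.26733°
Δλ = -2.3867°
y = sin Δλ · cos φ₂ = -0.024622
x = cos φ₁ sin φ₂ − sin φ₁ cos φ₂ cos Δλ = 0.064529
θ = atan2(y, x) = -20.8852° → 339.1148° (mod 360°)

339.1°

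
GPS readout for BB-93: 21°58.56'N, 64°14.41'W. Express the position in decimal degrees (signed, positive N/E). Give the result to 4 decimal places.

lat: 21.9760° N → +21.9760°
lon: 64.2402° W → -64.2402°

+21.9760°, -64.2402°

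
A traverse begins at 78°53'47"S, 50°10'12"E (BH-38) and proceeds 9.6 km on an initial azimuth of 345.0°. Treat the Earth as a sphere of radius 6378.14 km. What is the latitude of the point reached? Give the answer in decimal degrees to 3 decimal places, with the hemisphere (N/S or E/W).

BH-38: φ = -78.89639°, λ = +50.17000°
δ = d/R = 9.6/6378.14 = 0.001505 rad
φ₂ = arcsin(sin φ₁ cos δ + cos φ₁ sin δ cos θ)
   = arcsin(-0.98128·1.00000 + 0.19258·0.00151·0.96593) = -78.81307°
λ₂ = λ₁ + atan2(sin θ sin δ cos φ₁, cos δ − sin φ₁ sin φ₂) = 50.05495°

78.813°S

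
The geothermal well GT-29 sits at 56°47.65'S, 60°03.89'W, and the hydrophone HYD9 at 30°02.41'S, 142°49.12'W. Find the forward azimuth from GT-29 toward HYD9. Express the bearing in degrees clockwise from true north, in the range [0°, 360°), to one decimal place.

258.0°

GT-29: φ = -56.79417°, λ = -60.06483°
HYD9: φ = -30.04017°, λ = -142.81867°
Δλ = -82.7538°
y = sin Δλ · cos φ₂ = -0.858761
x = cos φ₁ sin φ₂ − sin φ₁ cos φ₂ cos Δλ = -0.182797
θ = atan2(y, x) = -102.0167° → 257.9833° (mod 360°)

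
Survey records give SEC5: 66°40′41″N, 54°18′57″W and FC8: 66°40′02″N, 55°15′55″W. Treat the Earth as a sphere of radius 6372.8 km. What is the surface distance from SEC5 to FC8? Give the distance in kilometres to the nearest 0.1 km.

41.8 km

SEC5: φ = +66.67806°, λ = -54.31583°
FC8: φ = +66.66722°, λ = -55.26528°
Δφ = -0.0108°,  Δλ = -0.9494°
a = sin²(Δφ/2) + cos φ₁ cos φ₂ sin²(Δλ/2) = 0.000011
c = 2·arcsin(√a) = 0.006564 rad = 0.3761°
d = R·c = 6372.8 × 0.006564 = 41.8 km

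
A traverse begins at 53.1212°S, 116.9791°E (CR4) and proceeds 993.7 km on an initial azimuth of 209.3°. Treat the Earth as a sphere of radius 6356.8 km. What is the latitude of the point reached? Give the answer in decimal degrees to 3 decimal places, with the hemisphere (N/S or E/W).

60.649°S

δ = d/R = 993.7/6356.8 = 0.156321 rad
φ₂ = arcsin(sin φ₁ cos δ + cos φ₁ sin δ cos θ)
   = arcsin(-0.79991·0.98781 + 0.60012·0.15568·-0.87207) = -60.64873°
λ₂ = λ₁ + atan2(sin θ sin δ cos φ₁, cos δ − sin φ₁ sin φ₂) = 108.03695°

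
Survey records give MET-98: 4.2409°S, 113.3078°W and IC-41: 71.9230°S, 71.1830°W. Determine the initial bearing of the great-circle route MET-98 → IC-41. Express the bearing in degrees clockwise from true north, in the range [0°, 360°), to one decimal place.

Δλ = 42.1248°
y = sin Δλ · cos φ₂ = 0.208130
x = cos φ₁ sin φ₂ − sin φ₁ cos φ₂ cos Δλ = -0.931018
θ = atan2(y, x) = 167.3987° → 167.3987° (mod 360°)

167.4°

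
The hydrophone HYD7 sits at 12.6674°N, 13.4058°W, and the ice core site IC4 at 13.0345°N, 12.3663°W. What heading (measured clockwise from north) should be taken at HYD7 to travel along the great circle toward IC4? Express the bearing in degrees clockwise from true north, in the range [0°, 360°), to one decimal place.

70.0°

Δλ = 1.0395°
y = sin Δλ · cos φ₂ = 0.017674
x = cos φ₁ sin φ₂ − sin φ₁ cos φ₂ cos Δλ = 0.006442
θ = atan2(y, x) = 69.9734° → 69.9734° (mod 360°)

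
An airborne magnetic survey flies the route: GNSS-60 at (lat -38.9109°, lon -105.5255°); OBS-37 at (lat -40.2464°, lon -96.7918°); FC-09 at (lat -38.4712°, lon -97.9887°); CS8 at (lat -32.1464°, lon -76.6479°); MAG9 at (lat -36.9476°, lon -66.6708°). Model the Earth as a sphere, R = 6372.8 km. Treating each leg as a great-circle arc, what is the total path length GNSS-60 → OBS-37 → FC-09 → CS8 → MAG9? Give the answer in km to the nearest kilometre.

GNSS-60→OBS-37: c = 0.119723 rad, d = 762.97 km
OBS-37→FC-09: c = 0.034939 rad, d = 222.66 km
FC-09→CS8: c = 0.322455 rad, d = 2054.94 km
CS8→MAG9: c = 0.165974 rad, d = 1057.72 km
Total = 762.97 + 222.66 + 2054.94 + 1057.72 = 4098.29 km

4098 km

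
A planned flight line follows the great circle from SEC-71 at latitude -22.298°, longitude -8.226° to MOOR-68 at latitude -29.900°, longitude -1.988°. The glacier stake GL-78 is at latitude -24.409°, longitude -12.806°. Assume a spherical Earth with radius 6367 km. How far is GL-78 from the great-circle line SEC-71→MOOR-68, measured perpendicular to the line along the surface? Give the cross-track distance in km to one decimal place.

518.3 km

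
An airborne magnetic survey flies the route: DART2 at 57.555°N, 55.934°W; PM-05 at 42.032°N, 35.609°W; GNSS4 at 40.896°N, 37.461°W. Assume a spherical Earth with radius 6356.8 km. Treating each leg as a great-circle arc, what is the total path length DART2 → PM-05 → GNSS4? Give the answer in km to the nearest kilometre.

2436 km

DART2→PM-05: c = 0.351921 rad, d = 2237.09 km
PM-05→GNSS4: c = 0.031301 rad, d = 198.97 km
Total = 2237.09 + 198.97 = 2436.07 km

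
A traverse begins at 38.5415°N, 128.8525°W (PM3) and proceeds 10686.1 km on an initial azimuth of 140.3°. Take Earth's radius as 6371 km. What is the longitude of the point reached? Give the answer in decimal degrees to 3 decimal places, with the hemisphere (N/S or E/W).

70.635°W

δ = d/R = 10686.1/6371 = 1.677303 rad
φ₂ = arcsin(sin φ₁ cos δ + cos φ₁ sin δ cos θ)
   = arcsin(0.62308·-0.10631 + 0.78216·0.99433·-0.76940) = -41.65306°
λ₂ = λ₁ + atan2(sin θ sin δ cos φ₁, cos δ − sin φ₁ sin φ₂) = -70.63461°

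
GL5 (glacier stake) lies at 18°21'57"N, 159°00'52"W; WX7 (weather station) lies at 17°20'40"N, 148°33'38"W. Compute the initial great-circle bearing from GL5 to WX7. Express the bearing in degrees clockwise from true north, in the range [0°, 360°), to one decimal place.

GL5: φ = +18.36583°, λ = -159.01444°
WX7: φ = +17.34444°, λ = -148.56056°
Δλ = 10.4539°
y = sin Δλ · cos φ₂ = 0.173194
x = cos φ₁ sin φ₂ − sin φ₁ cos φ₂ cos Δλ = -0.012833
θ = atan2(y, x) = 94.2378° → 94.2378° (mod 360°)

94.2°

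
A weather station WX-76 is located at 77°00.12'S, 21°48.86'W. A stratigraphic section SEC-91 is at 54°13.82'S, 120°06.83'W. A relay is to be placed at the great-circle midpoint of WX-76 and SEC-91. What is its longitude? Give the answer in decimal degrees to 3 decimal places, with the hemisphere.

98.157°W

WX-76: φ = -77.00200°, λ = -21.81433°
SEC-91: φ = -54.23033°, λ = -120.11383°
Bx = cos φ₂ cos Δλ = -0.084375,  By = cos φ₂ sin Δλ = -0.578406
φₘ = atan2(sin φ₁ + sin φ₂, √((cos φ₁ + Bx)² + By²)) = -71.56546°
λₘ = λ₁ + atan2(By, cos φ₁ + Bx) = -98.15721°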